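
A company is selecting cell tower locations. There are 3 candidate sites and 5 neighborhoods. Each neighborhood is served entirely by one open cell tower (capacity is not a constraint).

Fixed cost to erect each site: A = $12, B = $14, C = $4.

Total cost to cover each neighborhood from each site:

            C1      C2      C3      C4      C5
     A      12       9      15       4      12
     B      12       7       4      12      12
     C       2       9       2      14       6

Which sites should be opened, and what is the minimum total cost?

Open C only; minimum total cost 37.

For any fixed open set, each neighborhood goes to its cheapest open site; total = fixed + service.
{C}: C1→C 2, C2→C 9, C3→C 2, C4→C 14, C5→C 6. Service 33; fixed 4; total 37.
{A, C}: C1→C 2, C2→A 9, C3→C 2, C4→A 4, C5→C 6. Service 23; fixed 16; total 39.
{B, C}: service 29 + fixed 18 = 47
{A, B, C}: service 21 + fixed 30 = 51
No other subset beats 37.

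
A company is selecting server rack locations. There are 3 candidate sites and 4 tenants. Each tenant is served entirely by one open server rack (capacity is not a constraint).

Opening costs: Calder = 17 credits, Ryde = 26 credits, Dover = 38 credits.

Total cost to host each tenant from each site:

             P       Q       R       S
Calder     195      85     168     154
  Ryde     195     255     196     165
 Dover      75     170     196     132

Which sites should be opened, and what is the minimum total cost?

Open Calder and Dover; minimum total cost 515.

For any fixed open set, each tenant goes to its cheapest open site; total = fixed + service.
{Calder, Dover}: P→Dover 75, Q→Calder 85, R→Calder 168, S→Dover 132. Service 460; fixed 55; total 515.
{Calder, Ryde, Dover}: P→Dover 75, Q→Calder 85, R→Calder 168, S→Dover 132. Service 460; fixed 81; total 541.
{Dover}: service 573 + fixed 38 = 611
{Calder}: P→Calder 195, Q→Calder 85, R→Calder 168, S→Calder 154. Service 602; fixed 17; total 619.
No other subset beats 515.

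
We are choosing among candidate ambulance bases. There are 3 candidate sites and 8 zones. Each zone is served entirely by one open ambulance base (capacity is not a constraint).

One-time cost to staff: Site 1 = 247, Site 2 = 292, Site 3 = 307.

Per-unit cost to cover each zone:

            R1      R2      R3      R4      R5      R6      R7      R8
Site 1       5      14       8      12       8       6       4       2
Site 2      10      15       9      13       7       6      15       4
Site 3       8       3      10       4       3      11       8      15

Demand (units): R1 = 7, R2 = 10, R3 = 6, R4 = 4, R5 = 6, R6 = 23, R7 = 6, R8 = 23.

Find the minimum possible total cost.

Minimum total cost: 774

For any fixed open set, each zone goes to its cheapest open site; total = fixed + service.
{Site 1}: R1→Site 1 5·7=35, R2→Site 1 14·10=140, R3→Site 1 8·6=48, R4→Site 1 12·4=48, R5→Site 1 8·6=48, R6→Site 1 6·23=138, R7→Site 1 4·6=24, R8→Site 1 2·23=46. Service 527; fixed 247; total 774.
{Site 1, Site 3}: service 355 + fixed 554 = 909
{Site 2}: R1→Site 2 10·7=70, R2→Site 2 15·10=150, R3→Site 2 9·6=54, R4→Site 2 13·4=52, R5→Site 2 7·6=42, R6→Site 2 6·23=138, R7→Site 2 15·6=90, R8→Site 2 4·23=92. Service 688; fixed 292; total 980.
{Site 1, Site 2, Site 3}: R1→Site 1 5·7=35, R2→Site 3 3·10=30, R3→Site 1 8·6=48, R4→Site 3 4·4=16, R5→Site 3 3·6=18, R6→Site 1 6·23=138, R7→Site 1 4·6=24, R8→Site 1 2·23=46. Service 355; fixed 846; total 1201.
No other subset beats 774.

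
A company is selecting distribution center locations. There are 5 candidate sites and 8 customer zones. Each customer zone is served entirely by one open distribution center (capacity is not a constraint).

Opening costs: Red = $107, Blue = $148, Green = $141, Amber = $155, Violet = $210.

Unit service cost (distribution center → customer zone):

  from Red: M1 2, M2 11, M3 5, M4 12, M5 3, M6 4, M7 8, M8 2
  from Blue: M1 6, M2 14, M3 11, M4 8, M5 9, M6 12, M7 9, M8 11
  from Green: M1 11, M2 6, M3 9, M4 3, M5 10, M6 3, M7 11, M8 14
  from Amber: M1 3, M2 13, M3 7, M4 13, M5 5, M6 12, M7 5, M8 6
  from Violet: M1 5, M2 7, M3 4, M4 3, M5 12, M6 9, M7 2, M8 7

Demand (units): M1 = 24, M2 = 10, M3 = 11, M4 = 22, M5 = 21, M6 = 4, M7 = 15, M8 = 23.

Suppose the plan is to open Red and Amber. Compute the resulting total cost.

Total cost: 939

Each customer zone is assigned to its cheapest site among the open ones.
{Red, Amber}: M1→Red 2·24=48, M2→Red 11·10=110, M3→Red 5·11=55, M4→Red 12·22=264, M5→Red 3·21=63, M6→Red 4·4=16, M7→Amber 5·15=75, M8→Red 2·23=46. Service 677; fixed 262; total 939.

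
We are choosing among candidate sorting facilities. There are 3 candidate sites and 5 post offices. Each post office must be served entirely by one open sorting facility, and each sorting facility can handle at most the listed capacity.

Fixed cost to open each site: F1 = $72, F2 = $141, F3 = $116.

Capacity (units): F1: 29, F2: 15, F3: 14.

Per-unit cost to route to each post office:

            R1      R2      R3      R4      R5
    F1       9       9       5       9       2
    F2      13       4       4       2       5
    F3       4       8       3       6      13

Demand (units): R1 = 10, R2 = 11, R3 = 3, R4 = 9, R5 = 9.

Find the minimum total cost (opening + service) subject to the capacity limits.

Minimum total cost: 435

Open {F1, F3}: R1→F3 4·10=40, R2→F1 9·11=99, R3→F3 3·3=9, R4→F1 9·9=81, R5→F1 2·9=18.
Loads: F1 carries 29/29, F3 carries 13/14. Service 247; fixed 188; total 435.
Next best feasible plan costs 458.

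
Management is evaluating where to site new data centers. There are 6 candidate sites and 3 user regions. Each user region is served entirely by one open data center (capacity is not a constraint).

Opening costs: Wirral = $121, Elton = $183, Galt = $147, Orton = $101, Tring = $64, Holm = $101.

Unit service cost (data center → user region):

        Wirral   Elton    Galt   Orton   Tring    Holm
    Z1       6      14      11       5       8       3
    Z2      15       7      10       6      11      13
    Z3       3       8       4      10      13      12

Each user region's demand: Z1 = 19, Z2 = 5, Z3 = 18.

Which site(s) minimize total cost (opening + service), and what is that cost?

Open Wirral only; minimum total cost 364.

For any fixed open set, each user region goes to its cheapest open site; total = fixed + service.
{Wirral}: Z1→Wirral 6·19=114, Z2→Wirral 15·5=75, Z3→Wirral 3·18=54. Service 243; fixed 121; total 364.
{Wirral, Holm}: Z1→Holm 3·19=57, Z2→Holm 13·5=65, Z3→Wirral 3·18=54. Service 176; fixed 222; total 398.
{Wirral, Orton}: service 179 + fixed 222 = 401
{Wirral, Elton, Galt, Orton, Tring, Holm}: service 141 + fixed 717 = 858
No other subset beats 364.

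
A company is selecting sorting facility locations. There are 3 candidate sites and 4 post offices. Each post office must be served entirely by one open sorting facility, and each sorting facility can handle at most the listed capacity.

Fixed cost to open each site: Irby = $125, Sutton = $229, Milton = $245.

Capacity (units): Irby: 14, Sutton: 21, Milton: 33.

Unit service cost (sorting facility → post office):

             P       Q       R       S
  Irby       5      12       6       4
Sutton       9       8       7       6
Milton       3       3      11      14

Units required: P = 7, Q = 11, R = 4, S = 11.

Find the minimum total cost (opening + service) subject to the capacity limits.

Open {Milton}: P→Milton 3·7=21, Q→Milton 3·11=33, R→Milton 11·4=44, S→Milton 14·11=154.
Loads: Milton carries 33/33. Service 252; fixed 245; total 497.
Next best feasible plan costs 512.

Minimum total cost: 497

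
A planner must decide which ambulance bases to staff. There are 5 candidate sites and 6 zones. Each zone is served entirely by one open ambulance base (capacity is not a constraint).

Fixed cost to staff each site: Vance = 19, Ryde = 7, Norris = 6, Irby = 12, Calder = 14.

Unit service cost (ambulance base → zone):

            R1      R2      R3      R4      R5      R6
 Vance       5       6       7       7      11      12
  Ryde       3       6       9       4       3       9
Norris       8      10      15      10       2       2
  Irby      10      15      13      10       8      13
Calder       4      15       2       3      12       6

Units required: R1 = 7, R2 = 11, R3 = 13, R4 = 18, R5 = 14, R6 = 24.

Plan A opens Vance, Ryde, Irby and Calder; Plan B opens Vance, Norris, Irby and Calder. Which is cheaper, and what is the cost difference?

Plan B is cheaper by 104.

Plan A: {Vance, Ryde, Irby, Calder}: R1→Ryde 3·7=21, R2→Vance 6·11=66, R3→Calder 2·13=26, R4→Calder 3·18=54, R5→Ryde 3·14=42, R6→Calder 6·24=144. Service 353; fixed 52; total 405.
Plan B: {Vance, Norris, Irby, Calder}: R1→Calder 4·7=28, R2→Vance 6·11=66, R3→Calder 2·13=26, R4→Calder 3·18=54, R5→Norris 2·14=28, R6→Norris 2·24=48. Service 250; fixed 51; total 301.
Difference: |405 − 301| = 104.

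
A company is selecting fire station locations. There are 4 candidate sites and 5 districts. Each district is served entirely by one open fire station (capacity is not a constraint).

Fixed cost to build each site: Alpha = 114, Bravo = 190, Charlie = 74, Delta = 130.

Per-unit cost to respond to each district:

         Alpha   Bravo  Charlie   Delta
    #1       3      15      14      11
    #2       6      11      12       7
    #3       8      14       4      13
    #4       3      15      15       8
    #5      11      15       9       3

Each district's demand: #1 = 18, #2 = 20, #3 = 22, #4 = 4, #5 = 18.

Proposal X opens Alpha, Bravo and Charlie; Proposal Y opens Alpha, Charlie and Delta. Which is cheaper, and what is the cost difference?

Proposal X: {Alpha, Bravo, Charlie}: #1→Alpha 3·18=54, #2→Alpha 6·20=120, #3→Charlie 4·22=88, #4→Alpha 3·4=12, #5→Charlie 9·18=162. Service 436; fixed 378; total 814.
Proposal Y: {Alpha, Charlie, Delta}: #1→Alpha 3·18=54, #2→Alpha 6·20=120, #3→Charlie 4·22=88, #4→Alpha 3·4=12, #5→Delta 3·18=54. Service 328; fixed 318; total 646.
Difference: |814 − 646| = 168.

Proposal Y is cheaper by 168.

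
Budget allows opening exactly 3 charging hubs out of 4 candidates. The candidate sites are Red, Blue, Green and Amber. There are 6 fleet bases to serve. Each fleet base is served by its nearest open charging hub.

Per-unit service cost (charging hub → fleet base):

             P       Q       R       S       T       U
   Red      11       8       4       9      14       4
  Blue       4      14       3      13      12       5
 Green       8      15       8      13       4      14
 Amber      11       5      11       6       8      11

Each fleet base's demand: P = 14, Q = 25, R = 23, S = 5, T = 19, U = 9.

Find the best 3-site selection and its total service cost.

Choose Blue, Green and Amber; total service cost 401.

With exactly 3 open, each fleet base uses its cheapest among the chosen.
{Blue, Green, Amber}: P→Blue 4·14=56, Q→Amber 5·25=125, R→Blue 3·23=69, S→Amber 6·5=30, T→Green 4·19=76, U→Blue 5·9=45. Service cost 401.
{Red, Blue, Amber}: service cost 468
{Red, Green, Amber}: service cost 471
Among all 4 size-3 choices, {Blue, Green, Amber} is lowest.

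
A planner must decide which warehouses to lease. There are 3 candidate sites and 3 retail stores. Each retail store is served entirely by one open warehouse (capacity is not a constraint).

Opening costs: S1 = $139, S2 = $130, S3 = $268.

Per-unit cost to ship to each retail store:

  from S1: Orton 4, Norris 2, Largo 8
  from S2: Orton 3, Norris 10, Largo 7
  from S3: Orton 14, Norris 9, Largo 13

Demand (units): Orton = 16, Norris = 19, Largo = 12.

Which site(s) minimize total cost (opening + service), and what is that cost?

Open S1 only; minimum total cost 337.

For any fixed open set, each retail store goes to its cheapest open site; total = fixed + service.
{S1}: Orton→S1 4·16=64, Norris→S1 2·19=38, Largo→S1 8·12=96. Service 198; fixed 139; total 337.
{S1, S2}: service 170 + fixed 269 = 439
{S2}: service 322 + fixed 130 = 452
{S1, S2, S3}: service 170 + fixed 537 = 707
No other subset beats 337.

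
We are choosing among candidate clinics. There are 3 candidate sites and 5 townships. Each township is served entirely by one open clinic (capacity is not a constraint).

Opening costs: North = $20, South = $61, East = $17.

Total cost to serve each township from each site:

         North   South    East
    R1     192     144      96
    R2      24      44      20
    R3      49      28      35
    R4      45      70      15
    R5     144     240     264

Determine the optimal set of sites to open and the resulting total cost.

For any fixed open set, each township goes to its cheapest open site; total = fixed + service.
{North, East}: R1→East 96, R2→East 20, R3→East 35, R4→East 15, R5→North 144. Service 310; fixed 37; total 347.
{North, South, East}: R1→East 96, R2→East 20, R3→South 28, R4→East 15, R5→North 144. Service 303; fixed 98; total 401.
{East}: service 430 + fixed 17 = 447
No other subset beats 347.

Open North and East; minimum total cost 347.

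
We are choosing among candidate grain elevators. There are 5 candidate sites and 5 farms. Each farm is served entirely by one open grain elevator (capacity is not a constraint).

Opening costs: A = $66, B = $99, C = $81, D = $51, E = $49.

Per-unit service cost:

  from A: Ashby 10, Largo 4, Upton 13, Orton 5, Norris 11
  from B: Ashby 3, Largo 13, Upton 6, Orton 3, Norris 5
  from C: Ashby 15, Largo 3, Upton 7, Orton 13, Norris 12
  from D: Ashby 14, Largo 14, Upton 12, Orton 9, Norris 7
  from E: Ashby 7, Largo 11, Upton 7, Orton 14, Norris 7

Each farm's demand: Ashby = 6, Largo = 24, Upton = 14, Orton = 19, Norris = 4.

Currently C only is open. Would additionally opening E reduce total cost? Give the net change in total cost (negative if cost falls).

Yes — net change −19 (cost falls by 19).

Current service cost with {C}: 555.
Adding E: each farm re-picks its cheapest; new service cost 487, saving 68.
Extra fixed cost: 49. Net change = 49 − 68 = -19.
(Totals: 636 → 617.)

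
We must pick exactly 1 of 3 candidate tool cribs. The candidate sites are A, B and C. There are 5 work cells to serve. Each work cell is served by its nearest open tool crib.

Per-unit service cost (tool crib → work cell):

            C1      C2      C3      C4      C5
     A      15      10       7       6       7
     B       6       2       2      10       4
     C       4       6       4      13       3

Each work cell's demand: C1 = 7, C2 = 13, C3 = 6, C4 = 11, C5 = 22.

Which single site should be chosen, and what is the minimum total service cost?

With exactly 1 open, each work cell uses its cheapest among the chosen.
{B}: C1→B 6·7=42, C2→B 2·13=26, C3→B 2·6=12, C4→B 10·11=110, C5→B 4·22=88. Service cost 278.
{C}: service cost 339
{A}: service cost 497
Among all 3 size-1 choices, {B} is lowest.

Choose B only; total service cost 278.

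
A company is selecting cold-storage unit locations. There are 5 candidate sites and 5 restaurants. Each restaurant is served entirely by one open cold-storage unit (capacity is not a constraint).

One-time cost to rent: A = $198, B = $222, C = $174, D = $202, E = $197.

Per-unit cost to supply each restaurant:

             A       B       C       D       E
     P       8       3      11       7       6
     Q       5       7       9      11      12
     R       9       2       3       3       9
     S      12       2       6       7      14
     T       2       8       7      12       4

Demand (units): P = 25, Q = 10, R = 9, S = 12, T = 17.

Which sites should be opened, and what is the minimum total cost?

For any fixed open set, each restaurant goes to its cheapest open site; total = fixed + service.
{B}: P→B 3·25=75, Q→B 7·10=70, R→B 2·9=18, S→B 2·12=24, T→B 8·17=136. Service 323; fixed 222; total 545.
{A, B}: service 201 + fixed 420 = 621
{B, E}: service 255 + fixed 419 = 674
{A, B, C, D, E}: P→B 3·25=75, Q→A 5·10=50, R→B 2·9=18, S→B 2·12=24, T→A 2·17=34. Service 201; fixed 993; total 1194.
No other subset beats 545.

Open B only; minimum total cost 545.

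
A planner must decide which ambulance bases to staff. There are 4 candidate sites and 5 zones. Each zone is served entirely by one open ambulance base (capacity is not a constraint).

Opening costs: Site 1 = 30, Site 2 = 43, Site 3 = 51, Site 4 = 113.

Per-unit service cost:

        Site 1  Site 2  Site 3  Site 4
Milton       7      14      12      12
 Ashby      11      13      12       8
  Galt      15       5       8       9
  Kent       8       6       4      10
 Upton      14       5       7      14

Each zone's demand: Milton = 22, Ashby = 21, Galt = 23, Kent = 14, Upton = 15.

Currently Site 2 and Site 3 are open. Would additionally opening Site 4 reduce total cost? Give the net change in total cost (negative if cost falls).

Current service cost with {Site 2, Site 3}: 762.
Adding Site 4: each zone re-picks its cheapest; new service cost 678, saving 84.
Extra fixed cost: 113. Net change = 113 − 84 = 29.
(Totals: 856 → 885.)

No — net change +29 (cost rises by 29).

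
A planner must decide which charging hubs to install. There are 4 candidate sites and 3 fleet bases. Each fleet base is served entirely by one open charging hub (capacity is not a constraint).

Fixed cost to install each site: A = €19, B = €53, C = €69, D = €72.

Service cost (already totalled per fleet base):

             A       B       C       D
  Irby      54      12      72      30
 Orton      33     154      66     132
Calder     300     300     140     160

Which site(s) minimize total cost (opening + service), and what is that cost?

Open A and D; minimum total cost 314.

For any fixed open set, each fleet base goes to its cheapest open site; total = fixed + service.
{A, D}: Irby→D 30, Orton→A 33, Calder→D 160. Service 223; fixed 91; total 314.
{A, C}: Irby→A 54, Orton→A 33, Calder→C 140. Service 227; fixed 88; total 315.
{A, B, C}: Irby→B 12, Orton→A 33, Calder→C 140. Service 185; fixed 141; total 326.
{A, B, C, D}: Irby→B 12, Orton→A 33, Calder→C 140. Service 185; fixed 213; total 398.
(All 15 nonempty subsets were checked; A and D is lowest.)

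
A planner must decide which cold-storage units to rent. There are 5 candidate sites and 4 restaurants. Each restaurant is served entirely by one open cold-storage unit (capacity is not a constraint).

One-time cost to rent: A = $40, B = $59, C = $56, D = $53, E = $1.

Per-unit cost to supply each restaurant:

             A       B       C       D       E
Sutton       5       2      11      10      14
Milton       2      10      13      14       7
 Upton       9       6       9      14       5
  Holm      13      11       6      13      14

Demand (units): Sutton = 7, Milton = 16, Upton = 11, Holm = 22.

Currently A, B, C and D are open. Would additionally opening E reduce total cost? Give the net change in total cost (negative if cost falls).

Current service cost with {A, B, C, D}: 244.
Adding E: each restaurant re-picks its cheapest; new service cost 233, saving 11.
Extra fixed cost: 1. Net change = 1 − 11 = -10.
(Totals: 452 → 442.)

Yes — net change −10 (cost falls by 10).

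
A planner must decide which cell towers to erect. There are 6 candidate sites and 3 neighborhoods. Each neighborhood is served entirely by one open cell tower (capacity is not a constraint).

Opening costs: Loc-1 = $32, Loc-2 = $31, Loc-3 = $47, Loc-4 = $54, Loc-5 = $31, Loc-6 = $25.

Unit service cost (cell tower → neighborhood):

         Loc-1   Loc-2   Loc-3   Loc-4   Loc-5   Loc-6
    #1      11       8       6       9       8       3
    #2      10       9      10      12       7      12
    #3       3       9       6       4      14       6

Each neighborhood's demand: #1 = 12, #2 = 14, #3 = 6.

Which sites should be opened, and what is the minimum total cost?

Open Loc-5 and Loc-6; minimum total cost 226.

For any fixed open set, each neighborhood goes to its cheapest open site; total = fixed + service.
{Loc-5, Loc-6}: #1→Loc-6 3·12=36, #2→Loc-5 7·14=98, #3→Loc-6 6·6=36. Service 170; fixed 56; total 226.
{Loc-1, Loc-5, Loc-6}: service 152 + fixed 88 = 240
{Loc-1, Loc-6}: service 194 + fixed 57 = 251
{Loc-1, Loc-2, Loc-3, Loc-4, Loc-5, Loc-6}: service 152 + fixed 220 = 372
No other subset beats 226.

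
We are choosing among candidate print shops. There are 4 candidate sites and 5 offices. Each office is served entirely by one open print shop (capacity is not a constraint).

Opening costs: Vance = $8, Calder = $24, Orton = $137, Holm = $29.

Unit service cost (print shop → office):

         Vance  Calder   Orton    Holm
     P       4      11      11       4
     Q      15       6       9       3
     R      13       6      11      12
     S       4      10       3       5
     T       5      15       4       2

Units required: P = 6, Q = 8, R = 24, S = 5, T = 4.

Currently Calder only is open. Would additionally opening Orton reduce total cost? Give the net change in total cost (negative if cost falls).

No — net change +58 (cost rises by 58).

Current service cost with {Calder}: 368.
Adding Orton: each office re-picks its cheapest; new service cost 289, saving 79.
Extra fixed cost: 137. Net change = 137 − 79 = 58.
(Totals: 392 → 450.)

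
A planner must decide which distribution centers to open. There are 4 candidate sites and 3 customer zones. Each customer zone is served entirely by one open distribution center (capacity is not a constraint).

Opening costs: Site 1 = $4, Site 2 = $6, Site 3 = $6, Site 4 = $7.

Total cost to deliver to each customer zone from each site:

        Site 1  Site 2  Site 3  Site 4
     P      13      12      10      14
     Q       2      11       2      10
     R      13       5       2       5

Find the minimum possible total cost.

Minimum total cost: 20

For any fixed open set, each customer zone goes to its cheapest open site; total = fixed + service.
{Site 3}: P→Site 3 10, Q→Site 3 2, R→Site 3 2. Service 14; fixed 6; total 20.
{Site 1, Site 3}: service 14 + fixed 10 = 24
{Site 2, Site 3}: P→Site 3 10, Q→Site 3 2, R→Site 3 2. Service 14; fixed 12; total 26.
{Site 1, Site 2, Site 3, Site 4}: P→Site 3 10, Q→Site 1 2, R→Site 3 2. Service 14; fixed 23; total 37.
No other subset beats 20.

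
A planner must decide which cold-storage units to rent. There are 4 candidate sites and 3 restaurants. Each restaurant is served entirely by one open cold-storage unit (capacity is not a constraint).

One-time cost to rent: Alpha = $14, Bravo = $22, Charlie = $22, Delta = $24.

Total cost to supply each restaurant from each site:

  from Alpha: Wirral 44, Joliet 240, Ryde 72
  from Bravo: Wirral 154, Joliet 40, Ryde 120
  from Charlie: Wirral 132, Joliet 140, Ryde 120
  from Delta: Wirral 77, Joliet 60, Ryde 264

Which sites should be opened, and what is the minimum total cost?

Open Alpha and Bravo; minimum total cost 192.

For any fixed open set, each restaurant goes to its cheapest open site; total = fixed + service.
{Alpha, Bravo}: Wirral→Alpha 44, Joliet→Bravo 40, Ryde→Alpha 72. Service 156; fixed 36; total 192.
{Alpha, Bravo, Charlie}: service 156 + fixed 58 = 214
{Alpha, Delta}: Wirral→Alpha 44, Joliet→Delta 60, Ryde→Alpha 72. Service 176; fixed 38; total 214.
{Alpha, Bravo, Charlie, Delta}: service 156 + fixed 82 = 238
No other subset beats 192.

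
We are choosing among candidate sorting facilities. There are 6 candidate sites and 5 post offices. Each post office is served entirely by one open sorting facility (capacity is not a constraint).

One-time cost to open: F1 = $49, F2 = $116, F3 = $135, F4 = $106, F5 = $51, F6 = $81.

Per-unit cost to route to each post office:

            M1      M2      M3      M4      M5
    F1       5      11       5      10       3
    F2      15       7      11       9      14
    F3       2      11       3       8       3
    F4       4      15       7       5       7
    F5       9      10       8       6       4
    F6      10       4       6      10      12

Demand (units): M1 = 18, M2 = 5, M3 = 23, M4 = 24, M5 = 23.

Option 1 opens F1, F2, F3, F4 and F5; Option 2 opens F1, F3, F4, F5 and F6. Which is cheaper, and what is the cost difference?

Option 2 is cheaper by 50.

Option 1: {F1, F2, F3, F4, F5}: M1→F3 2·18=36, M2→F2 7·5=35, M3→F3 3·23=69, M4→F4 5·24=120, M5→F1 3·23=69. Service 329; fixed 457; total 786.
Option 2: {F1, F3, F4, F5, F6}: M1→F3 2·18=36, M2→F6 4·5=20, M3→F3 3·23=69, M4→F4 5·24=120, M5→F1 3·23=69. Service 314; fixed 422; total 736.
Difference: |786 − 736| = 50.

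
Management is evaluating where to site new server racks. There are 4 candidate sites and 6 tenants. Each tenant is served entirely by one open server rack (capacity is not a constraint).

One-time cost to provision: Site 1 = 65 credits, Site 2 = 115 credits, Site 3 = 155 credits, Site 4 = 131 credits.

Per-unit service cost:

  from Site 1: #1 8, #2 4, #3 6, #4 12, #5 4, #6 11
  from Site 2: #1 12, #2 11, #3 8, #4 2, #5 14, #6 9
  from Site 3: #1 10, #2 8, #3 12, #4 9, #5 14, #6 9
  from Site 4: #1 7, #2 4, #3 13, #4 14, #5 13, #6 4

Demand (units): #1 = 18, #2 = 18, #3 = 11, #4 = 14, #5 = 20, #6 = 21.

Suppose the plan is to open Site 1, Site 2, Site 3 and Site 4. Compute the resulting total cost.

Total cost: 922

Each tenant is assigned to its cheapest site among the open ones.
{Site 1, Site 2, Site 3, Site 4}: #1→Site 4 7·18=126, #2→Site 1 4·18=72, #3→Site 1 6·11=66, #4→Site 2 2·14=28, #5→Site 1 4·20=80, #6→Site 4 4·21=84. Service 456; fixed 466; total 922.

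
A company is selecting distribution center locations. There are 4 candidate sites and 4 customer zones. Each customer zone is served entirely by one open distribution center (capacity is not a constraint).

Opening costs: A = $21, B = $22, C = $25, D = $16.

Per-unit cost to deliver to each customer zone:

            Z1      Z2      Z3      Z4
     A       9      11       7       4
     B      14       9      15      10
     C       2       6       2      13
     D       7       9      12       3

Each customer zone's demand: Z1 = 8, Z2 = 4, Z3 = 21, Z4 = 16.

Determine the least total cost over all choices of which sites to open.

For any fixed open set, each customer zone goes to its cheapest open site; total = fixed + service.
{C, D}: Z1→C 2·8=16, Z2→C 6·4=24, Z3→C 2·21=42, Z4→D 3·16=48. Service 130; fixed 41; total 171.
{A, C}: Z1→C 2·8=16, Z2→C 6·4=24, Z3→C 2·21=42, Z4→A 4·16=64. Service 146; fixed 46; total 192.
{A, C, D}: service 130 + fixed 62 = 192
{A, B, C, D}: service 130 + fixed 84 = 214
No other subset beats 171.

Minimum total cost: 171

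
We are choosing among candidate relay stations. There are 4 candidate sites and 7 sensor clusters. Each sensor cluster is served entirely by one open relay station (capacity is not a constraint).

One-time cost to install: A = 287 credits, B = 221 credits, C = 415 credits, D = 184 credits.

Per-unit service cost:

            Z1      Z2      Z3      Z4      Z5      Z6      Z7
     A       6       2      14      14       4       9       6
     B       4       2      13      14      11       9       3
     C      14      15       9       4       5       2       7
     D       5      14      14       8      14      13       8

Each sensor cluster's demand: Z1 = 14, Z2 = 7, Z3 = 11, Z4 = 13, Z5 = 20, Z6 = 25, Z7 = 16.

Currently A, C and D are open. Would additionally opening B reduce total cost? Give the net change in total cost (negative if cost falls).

Current service cost with {A, C, D}: 461.
Adding B: each sensor cluster re-picks its cheapest; new service cost 399, saving 62.
Extra fixed cost: 221. Net change = 221 − 62 = 159.
(Totals: 1347 → 1506.)

No — net change +159 (cost rises by 159).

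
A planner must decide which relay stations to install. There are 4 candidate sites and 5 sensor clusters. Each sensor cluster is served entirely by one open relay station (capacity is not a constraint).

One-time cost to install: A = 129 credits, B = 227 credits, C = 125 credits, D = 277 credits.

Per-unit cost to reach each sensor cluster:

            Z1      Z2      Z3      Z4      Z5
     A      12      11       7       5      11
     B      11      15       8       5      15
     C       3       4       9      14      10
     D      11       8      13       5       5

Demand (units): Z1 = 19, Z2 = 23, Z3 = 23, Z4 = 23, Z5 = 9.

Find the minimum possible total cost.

For any fixed open set, each sensor cluster goes to its cheapest open site; total = fixed + service.
{A, C}: Z1→C 3·19=57, Z2→C 4·23=92, Z3→A 7·23=161, Z4→A 5·23=115, Z5→C 10·9=90. Service 515; fixed 254; total 769.
{B, C}: Z1→C 3·19=57, Z2→C 4·23=92, Z3→B 8·23=184, Z4→B 5·23=115, Z5→C 10·9=90. Service 538; fixed 352; total 890.
{C}: service 768 + fixed 125 = 893
{A, B, C, D}: Z1→C 3·19=57, Z2→C 4·23=92, Z3→A 7·23=161, Z4→A 5·23=115, Z5→D 5·9=45. Service 470; fixed 758; total 1228.
No other subset beats 769.

Minimum total cost: 769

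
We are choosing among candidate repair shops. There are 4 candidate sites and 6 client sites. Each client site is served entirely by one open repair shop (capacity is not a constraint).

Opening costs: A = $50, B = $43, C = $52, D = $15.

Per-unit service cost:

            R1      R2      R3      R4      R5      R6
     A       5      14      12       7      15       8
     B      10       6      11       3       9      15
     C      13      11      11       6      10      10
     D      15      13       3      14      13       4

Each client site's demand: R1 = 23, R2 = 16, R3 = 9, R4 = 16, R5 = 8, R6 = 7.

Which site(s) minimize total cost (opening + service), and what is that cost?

Open A, B and D; minimum total cost 494.

For any fixed open set, each client site goes to its cheapest open site; total = fixed + service.
{A, B, D}: R1→A 5·23=115, R2→B 6·16=96, R3→D 3·9=27, R4→B 3·16=48, R5→B 9·8=72, R6→D 4·7=28. Service 386; fixed 108; total 494.
{A, B, C, D}: service 386 + fixed 160 = 546
{B, D}: service 501 + fixed 58 = 559
{D}: service 936 + fixed 15 = 951
(All 15 nonempty subsets were checked; A, B and D is lowest.)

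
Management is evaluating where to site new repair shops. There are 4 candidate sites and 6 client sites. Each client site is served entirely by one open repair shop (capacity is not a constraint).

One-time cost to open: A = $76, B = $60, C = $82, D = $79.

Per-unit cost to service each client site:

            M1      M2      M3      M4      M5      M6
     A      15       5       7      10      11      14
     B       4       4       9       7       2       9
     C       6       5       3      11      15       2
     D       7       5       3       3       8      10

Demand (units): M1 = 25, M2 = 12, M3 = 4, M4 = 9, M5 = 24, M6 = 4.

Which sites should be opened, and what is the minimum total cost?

For any fixed open set, each client site goes to its cheapest open site; total = fixed + service.
{B}: M1→B 4·25=100, M2→B 4·12=48, M3→B 9·4=36, M4→B 7·9=63, M5→B 2·24=48, M6→B 9·4=36. Service 331; fixed 60; total 391.
{B, D}: service 271 + fixed 139 = 410
{B, C}: service 279 + fixed 142 = 421
{A, B, C, D}: M1→B 4·25=100, M2→B 4·12=48, M3→C 3·4=12, M4→D 3·9=27, M5→B 2·24=48, M6→C 2·4=8. Service 243; fixed 297; total 540.
No other subset beats 391.

Open B only; minimum total cost 391.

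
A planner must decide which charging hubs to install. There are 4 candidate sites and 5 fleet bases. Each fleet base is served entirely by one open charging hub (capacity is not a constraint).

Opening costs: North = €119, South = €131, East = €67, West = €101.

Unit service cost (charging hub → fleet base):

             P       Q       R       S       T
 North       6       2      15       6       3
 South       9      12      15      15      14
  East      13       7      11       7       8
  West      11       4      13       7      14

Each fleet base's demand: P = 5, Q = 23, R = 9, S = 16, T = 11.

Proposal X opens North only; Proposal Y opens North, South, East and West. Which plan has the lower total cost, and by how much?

Proposal X: {North}: P→North 6·5=30, Q→North 2·23=46, R→North 15·9=135, S→North 6·16=96, T→North 3·11=33. Service 340; fixed 119; total 459.
Proposal Y: {North, South, East, West}: P→North 6·5=30, Q→North 2·23=46, R→East 11·9=99, S→North 6·16=96, T→North 3·11=33. Service 304; fixed 418; total 722.
Difference: |459 − 722| = 263.

Proposal X is cheaper by 263.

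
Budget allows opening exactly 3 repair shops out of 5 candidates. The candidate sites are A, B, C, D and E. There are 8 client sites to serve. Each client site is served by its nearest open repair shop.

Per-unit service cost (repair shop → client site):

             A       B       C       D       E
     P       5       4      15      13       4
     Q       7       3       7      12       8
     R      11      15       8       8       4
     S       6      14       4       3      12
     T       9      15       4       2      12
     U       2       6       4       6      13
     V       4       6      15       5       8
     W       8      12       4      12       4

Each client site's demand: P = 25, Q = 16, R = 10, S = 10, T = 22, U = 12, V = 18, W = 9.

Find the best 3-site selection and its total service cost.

Choose A, D and E; total service cost 458.

With exactly 3 open, each client site uses its cheapest among the chosen.
{A, D, E}: P→E 4·25=100, Q→A 7·16=112, R→E 4·10=40, S→D 3·10=30, T→D 2·22=44, U→A 2·12=24, V→A 4·18=72, W→E 4·9=36. Service cost 458.
{B, D, E}: service cost 460
{A, B, D}: service cost 470
Among all 10 size-3 choices, {A, D, E} is lowest.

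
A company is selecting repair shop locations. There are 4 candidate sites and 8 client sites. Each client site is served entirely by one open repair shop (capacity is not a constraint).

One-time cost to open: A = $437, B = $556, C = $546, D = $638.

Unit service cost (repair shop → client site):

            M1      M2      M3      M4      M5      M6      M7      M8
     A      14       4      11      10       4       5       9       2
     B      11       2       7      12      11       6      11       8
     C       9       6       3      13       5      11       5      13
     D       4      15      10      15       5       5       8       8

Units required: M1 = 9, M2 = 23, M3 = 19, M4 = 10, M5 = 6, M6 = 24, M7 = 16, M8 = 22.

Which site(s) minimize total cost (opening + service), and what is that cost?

Open A only; minimum total cost 1296.

For any fixed open set, each client site goes to its cheapest open site; total = fixed + service.
{A}: M1→A 14·9=126, M2→A 4·23=92, M3→A 11·19=209, M4→A 10·10=100, M5→A 4·6=24, M6→A 5·24=120, M7→A 9·16=144, M8→A 2·22=44. Service 859; fixed 437; total 1296.
{B}: M1→B 11·9=99, M2→B 2·23=46, M3→B 7·19=133, M4→B 12·10=120, M5→B 11·6=66, M6→B 6·24=144, M7→B 11·16=176, M8→B 8·22=176. Service 960; fixed 556; total 1516.
{A, C}: service 598 + fixed 983 = 1581
{A, B, C, D}: M1→D 4·9=36, M2→B 2·23=46, M3→C 3·19=57, M4→A 10·10=100, M5→A 4·6=24, M6→A 5·24=120, M7→C 5·16=80, M8→A 2·22=44. Service 507; fixed 2177; total 2684.
No other subset beats 1296.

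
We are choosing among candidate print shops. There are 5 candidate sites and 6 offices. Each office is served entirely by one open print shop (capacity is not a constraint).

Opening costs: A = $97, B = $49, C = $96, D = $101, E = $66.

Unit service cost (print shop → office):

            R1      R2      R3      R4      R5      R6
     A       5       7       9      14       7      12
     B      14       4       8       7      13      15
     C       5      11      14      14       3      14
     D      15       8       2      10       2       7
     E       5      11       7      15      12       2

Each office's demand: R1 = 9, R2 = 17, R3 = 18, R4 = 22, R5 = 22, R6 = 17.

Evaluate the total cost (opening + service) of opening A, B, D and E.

Total cost: 694

Each office is assigned to its cheapest site among the open ones.
{A, B, D, E}: R1→A 5·9=45, R2→B 4·17=68, R3→D 2·18=36, R4→B 7·22=154, R5→D 2·22=44, R6→E 2·17=34. Service 381; fixed 313; total 694.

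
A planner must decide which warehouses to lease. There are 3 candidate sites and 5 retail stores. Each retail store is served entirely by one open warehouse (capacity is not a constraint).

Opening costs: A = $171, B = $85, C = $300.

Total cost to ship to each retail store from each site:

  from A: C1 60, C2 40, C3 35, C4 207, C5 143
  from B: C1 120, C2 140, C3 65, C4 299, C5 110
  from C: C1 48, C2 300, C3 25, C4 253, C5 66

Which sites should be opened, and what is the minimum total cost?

For any fixed open set, each retail store goes to its cheapest open site; total = fixed + service.
{A}: C1→A 60, C2→A 40, C3→A 35, C4→A 207, C5→A 143. Service 485; fixed 171; total 656.
{A, B}: service 452 + fixed 256 = 708
{B}: service 734 + fixed 85 = 819
{A, B, C}: C1→C 48, C2→A 40, C3→C 25, C4→A 207, C5→C 66. Service 386; fixed 556; total 942.
No other subset beats 656.

Open A only; minimum total cost 656.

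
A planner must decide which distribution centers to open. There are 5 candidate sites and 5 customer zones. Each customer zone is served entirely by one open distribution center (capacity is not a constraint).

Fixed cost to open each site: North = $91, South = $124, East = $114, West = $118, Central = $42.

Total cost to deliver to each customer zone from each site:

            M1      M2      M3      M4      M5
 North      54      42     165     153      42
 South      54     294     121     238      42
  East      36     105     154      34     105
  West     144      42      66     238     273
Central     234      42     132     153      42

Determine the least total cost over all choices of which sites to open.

For any fixed open set, each customer zone goes to its cheapest open site; total = fixed + service.
{East, Central}: M1→East 36, M2→Central 42, M3→Central 132, M4→East 34, M5→Central 42. Service 286; fixed 156; total 442.
{East, West, Central}: service 220 + fixed 274 = 494
{North, East}: service 308 + fixed 205 = 513
{North, South, East, West, Central}: service 220 + fixed 489 = 709
No other subset beats 442.

Minimum total cost: 442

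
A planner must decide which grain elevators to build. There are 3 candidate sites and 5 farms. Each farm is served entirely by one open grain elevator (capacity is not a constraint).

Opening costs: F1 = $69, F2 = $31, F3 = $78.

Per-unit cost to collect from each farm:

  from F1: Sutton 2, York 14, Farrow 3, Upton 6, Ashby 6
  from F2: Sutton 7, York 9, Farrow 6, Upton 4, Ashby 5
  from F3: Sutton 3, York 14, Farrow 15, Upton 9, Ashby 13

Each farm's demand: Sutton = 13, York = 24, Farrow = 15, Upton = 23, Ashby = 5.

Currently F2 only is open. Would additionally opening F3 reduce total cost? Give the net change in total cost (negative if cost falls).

Current service cost with {F2}: 514.
Adding F3: each farm re-picks its cheapest; new service cost 462, saving 52.
Extra fixed cost: 78. Net change = 78 − 52 = 26.
(Totals: 545 → 571.)

No — net change +26 (cost rises by 26).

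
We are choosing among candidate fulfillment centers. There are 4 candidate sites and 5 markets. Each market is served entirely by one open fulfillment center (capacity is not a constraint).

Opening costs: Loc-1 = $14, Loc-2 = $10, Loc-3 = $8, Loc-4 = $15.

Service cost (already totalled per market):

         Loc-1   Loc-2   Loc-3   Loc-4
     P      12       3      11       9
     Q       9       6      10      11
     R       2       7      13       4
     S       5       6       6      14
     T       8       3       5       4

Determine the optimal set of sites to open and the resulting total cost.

Open Loc-2 only; minimum total cost 35.

For any fixed open set, each market goes to its cheapest open site; total = fixed + service.
{Loc-2}: P→Loc-2 3, Q→Loc-2 6, R→Loc-2 7, S→Loc-2 6, T→Loc-2 3. Service 25; fixed 10; total 35.
{Loc-1, Loc-2}: service 19 + fixed 24 = 43
{Loc-2, Loc-3}: P→Loc-2 3, Q→Loc-2 6, R→Loc-2 7, S→Loc-2 6, T→Loc-2 3. Service 25; fixed 18; total 43.
{Loc-1, Loc-2, Loc-3, Loc-4}: service 19 + fixed 47 = 66
No other subset beats 35.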